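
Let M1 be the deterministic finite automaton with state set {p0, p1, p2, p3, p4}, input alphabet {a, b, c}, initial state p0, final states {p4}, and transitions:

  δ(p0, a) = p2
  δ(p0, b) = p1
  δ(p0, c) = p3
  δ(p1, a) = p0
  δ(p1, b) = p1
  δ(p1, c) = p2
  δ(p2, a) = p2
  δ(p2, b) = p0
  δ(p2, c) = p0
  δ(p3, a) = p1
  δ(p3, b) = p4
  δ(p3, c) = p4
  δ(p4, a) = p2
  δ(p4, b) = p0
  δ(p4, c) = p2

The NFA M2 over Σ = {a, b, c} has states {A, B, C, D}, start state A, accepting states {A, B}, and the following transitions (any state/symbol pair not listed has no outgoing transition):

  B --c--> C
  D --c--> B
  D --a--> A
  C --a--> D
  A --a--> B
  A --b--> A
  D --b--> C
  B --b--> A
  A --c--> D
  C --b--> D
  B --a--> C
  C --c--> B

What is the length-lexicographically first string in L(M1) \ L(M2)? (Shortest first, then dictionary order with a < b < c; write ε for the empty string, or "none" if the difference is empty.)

The string cb is accepted by M1 but not by M2.
No shorter string lies in the difference, and cb is the lexicographically first length-2 string in L(M1) \ L(M2).

cb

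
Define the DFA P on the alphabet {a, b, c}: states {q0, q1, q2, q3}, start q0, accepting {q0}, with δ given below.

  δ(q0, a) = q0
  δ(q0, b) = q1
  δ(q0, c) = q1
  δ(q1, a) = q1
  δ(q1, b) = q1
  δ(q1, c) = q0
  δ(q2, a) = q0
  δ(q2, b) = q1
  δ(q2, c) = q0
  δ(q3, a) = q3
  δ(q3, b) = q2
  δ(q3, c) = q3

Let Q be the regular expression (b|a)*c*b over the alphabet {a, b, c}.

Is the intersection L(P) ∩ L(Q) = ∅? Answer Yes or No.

Converting the expression Q to a DFA (subset construction, then merging equivalent states) gives the minimal DFA with states {r0, r1, r2, r3, r4}, start state r0, accepting states {r1, r4} and transitions r0: a→r0, b→r1, c→r2; r1: a→r0, b→r1, c→r2; r2: a→r3, b→r4, c→r2; r3: a→r3, b→r3, c→r3; r4: a→r3, b→r3, c→r3.
Exploring the product automaton P × Q from the start pair (q0, r0), following both machines on each input symbol, reaches 8 state pairs: (q0, r0), (q1, r1), (q1, r2), (q1, r0), (q0, r2), (q1, r3), (q1, r4), (q0, r3).
P accepts in {q0} and Q accepts in {r1, r4}; no reachable pair has both components accepting, so no string drives both machines to acceptance simultaneously and L(P) ∩ L(Q) = ∅.
So no string is accepted by both, and the intersection is empty.

Yes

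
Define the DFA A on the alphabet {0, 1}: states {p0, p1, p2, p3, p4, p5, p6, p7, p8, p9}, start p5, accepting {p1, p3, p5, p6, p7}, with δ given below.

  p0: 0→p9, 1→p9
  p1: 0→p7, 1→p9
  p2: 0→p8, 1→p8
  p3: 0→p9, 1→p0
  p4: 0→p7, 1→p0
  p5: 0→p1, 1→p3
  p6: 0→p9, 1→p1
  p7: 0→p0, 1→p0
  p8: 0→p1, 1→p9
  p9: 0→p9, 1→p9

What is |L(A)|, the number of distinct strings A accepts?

4

The useful subgraph on states {p1, p3, p5, p7} is acyclic, so L(A) is finite; the longest accepting path visits 3 useful states, giving maximum string length 2.
Counting accepting paths from p5 by length: 1 of length 0, 2 of length 1, 1 of length 2. Total 4.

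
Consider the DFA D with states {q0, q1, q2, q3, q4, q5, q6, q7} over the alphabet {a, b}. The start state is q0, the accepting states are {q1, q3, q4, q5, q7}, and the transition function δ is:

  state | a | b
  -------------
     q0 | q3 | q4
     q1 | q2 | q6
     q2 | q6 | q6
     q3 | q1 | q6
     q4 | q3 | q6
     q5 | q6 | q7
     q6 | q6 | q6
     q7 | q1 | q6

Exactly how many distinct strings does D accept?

5

The useful subgraph on states {q0, q1, q3, q4} is acyclic, so L(D) is finite; the longest accepting path visits 4 useful states, giving maximum string length 3.
Counting accepting paths from q0 by length: 2 of length 1, 2 of length 2, 1 of length 3. Total 5.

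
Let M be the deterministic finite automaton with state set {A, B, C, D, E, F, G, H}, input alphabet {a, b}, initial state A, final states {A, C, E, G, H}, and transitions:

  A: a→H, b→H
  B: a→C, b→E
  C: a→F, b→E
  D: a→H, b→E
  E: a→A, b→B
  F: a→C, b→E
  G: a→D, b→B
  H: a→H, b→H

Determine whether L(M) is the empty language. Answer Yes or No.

No

The empty string ε is accepted: the run A ends in the accepting state A.
Since at least one string is accepted, L(M) is not empty.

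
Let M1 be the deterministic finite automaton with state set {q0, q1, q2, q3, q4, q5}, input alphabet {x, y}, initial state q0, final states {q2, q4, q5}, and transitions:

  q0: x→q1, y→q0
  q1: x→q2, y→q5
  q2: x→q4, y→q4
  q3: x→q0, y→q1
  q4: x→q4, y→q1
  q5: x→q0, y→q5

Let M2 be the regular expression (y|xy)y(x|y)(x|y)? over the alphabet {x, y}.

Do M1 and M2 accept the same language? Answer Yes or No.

The string xx is accepted by M1 but rejected by M2.
So L(M1) ≠ L(M2).

No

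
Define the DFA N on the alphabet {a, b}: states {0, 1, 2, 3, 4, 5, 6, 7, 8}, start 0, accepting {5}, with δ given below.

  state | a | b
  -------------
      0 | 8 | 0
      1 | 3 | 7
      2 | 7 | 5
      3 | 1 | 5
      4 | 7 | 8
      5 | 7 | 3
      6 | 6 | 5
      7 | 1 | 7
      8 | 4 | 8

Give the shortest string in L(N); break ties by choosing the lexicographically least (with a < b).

aaaaab

A breadth-first search from 0 reaches an accepting state first via the path 0 → 8 → 4 → 7 → 1 → 3 → 5 on input aaaaab.
No string of length < 6 is accepted (BFS exhausts all shorter strings without reaching an accepting state), and aaaaab is the lexicographically least accepting string of length 6.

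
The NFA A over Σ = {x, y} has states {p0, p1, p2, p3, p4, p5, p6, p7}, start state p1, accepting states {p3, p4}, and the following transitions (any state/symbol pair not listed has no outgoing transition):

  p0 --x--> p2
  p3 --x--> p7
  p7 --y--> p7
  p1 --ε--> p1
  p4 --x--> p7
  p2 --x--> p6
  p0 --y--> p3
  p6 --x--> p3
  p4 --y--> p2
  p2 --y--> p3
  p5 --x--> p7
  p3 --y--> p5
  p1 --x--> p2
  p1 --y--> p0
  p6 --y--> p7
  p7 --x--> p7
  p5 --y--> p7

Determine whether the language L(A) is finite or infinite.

finite

The useful states (reachable from p1 and able to reach an accepting state) are {p0, p1, p2, p3, p6}.
Restricted to these states the transition graph has no cycle, so every accepting path has bounded length and L is finite.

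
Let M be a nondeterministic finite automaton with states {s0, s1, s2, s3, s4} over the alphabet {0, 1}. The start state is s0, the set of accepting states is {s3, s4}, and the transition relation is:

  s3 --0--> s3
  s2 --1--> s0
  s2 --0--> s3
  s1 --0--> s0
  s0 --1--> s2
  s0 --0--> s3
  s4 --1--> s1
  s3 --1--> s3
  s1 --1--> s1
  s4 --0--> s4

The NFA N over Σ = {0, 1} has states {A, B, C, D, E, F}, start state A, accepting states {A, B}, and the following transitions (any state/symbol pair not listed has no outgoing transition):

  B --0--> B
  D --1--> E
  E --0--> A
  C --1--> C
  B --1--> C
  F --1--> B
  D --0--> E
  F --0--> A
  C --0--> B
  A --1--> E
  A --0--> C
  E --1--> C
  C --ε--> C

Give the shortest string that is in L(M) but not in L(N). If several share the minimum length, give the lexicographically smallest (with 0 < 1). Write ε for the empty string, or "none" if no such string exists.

The string 0 is accepted by M but not by N.
No shorter string lies in the difference, and 0 is the lexicographically first length-1 string in L(M) \ L(N).

0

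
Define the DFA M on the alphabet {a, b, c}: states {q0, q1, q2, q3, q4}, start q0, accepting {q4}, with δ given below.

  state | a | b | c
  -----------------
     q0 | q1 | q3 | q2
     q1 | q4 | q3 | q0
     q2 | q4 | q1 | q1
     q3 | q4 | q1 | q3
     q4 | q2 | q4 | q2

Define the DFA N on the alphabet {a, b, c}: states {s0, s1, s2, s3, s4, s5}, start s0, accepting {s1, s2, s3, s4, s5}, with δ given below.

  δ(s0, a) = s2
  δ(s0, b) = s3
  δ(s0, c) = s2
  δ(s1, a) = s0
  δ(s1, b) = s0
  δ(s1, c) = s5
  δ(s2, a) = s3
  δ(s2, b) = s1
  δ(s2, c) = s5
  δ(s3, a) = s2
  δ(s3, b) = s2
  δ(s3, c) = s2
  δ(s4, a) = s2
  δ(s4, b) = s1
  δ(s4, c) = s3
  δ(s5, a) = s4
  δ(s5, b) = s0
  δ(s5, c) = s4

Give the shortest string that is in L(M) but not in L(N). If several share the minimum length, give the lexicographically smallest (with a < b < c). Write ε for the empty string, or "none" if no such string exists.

The string aba is accepted by M but not by N.
No shorter string lies in the difference, and aba is the lexicographically first length-3 string in L(M) \ L(N).

aba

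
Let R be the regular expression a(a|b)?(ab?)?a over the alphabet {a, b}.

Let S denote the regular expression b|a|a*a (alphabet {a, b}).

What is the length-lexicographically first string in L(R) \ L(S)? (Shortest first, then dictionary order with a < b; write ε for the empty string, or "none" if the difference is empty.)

aba

The string aba is accepted by R but not by S.
No shorter string lies in the difference, and aba is the lexicographically first length-3 string in L(R) \ L(S).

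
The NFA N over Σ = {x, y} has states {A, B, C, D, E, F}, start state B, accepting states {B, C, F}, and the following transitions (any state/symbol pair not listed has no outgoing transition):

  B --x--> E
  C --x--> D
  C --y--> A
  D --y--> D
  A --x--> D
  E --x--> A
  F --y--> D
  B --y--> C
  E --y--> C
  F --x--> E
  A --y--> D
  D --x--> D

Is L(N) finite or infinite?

finite

The useful states (reachable from B and able to reach an accepting state) are {B, C, E}.
Restricted to these states the transition graph has no cycle, so every accepting path has bounded length and L is finite.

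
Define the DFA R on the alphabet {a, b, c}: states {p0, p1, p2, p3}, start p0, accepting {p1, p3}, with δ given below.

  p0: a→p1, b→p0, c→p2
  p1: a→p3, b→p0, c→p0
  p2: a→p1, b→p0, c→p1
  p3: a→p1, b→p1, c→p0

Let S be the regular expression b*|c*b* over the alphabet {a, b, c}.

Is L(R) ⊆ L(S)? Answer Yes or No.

No

The string a is in L(R) but not in L(S).
So L(R) ⊄ L(S).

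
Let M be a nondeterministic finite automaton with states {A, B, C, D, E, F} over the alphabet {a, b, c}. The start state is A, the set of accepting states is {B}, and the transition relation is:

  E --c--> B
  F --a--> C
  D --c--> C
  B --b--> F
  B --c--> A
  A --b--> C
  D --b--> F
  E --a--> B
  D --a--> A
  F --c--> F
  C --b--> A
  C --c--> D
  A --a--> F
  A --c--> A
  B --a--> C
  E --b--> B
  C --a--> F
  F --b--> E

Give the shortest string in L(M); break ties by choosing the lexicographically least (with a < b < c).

aba

A breadth-first search from A reaches an accepting state first via the path A → F → E → B on input aba.
No string of length < 3 is accepted (BFS exhausts all shorter strings without reaching an accepting state), and aba is the lexicographically least accepting string of length 3.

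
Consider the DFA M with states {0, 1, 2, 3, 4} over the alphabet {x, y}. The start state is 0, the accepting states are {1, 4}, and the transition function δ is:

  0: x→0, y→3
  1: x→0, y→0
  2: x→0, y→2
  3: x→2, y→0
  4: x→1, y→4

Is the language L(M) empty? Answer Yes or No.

The states reachable from the start state are {0, 2, 3}.
None of the accepting states {1, 4} is reachable, so no string is accepted and L(M) = ∅.

Yes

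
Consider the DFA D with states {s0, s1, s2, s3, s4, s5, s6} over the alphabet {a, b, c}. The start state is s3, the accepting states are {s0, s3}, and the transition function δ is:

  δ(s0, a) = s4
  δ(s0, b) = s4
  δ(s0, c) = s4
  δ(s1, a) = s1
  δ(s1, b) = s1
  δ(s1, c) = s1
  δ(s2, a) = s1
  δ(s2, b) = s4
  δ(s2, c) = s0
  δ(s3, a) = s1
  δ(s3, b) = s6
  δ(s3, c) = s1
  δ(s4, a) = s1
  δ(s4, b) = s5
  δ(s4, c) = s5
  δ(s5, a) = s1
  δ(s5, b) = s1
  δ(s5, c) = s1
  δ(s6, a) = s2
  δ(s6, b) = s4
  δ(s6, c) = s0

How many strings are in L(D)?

The useful subgraph on states {s0, s2, s3, s6} is acyclic, so L(D) is finite; the longest accepting path visits 4 useful states, giving maximum string length 3.
Counting accepting paths from s3 by length: 1 of length 0, 1 of length 2, 1 of length 3. Total 3.

3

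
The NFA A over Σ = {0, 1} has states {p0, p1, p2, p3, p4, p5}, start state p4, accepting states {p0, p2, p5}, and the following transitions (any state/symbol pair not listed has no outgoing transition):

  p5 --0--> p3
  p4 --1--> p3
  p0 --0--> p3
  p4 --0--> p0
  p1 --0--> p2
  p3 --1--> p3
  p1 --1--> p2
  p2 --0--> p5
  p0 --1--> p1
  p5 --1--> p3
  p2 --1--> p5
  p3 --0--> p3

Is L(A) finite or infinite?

The useful states (reachable from p4 and able to reach an accepting state) are {p0, p1, p2, p4, p5}.
Restricted to these states the transition graph has no cycle, so every accepting path has bounded length and L is finite.

finite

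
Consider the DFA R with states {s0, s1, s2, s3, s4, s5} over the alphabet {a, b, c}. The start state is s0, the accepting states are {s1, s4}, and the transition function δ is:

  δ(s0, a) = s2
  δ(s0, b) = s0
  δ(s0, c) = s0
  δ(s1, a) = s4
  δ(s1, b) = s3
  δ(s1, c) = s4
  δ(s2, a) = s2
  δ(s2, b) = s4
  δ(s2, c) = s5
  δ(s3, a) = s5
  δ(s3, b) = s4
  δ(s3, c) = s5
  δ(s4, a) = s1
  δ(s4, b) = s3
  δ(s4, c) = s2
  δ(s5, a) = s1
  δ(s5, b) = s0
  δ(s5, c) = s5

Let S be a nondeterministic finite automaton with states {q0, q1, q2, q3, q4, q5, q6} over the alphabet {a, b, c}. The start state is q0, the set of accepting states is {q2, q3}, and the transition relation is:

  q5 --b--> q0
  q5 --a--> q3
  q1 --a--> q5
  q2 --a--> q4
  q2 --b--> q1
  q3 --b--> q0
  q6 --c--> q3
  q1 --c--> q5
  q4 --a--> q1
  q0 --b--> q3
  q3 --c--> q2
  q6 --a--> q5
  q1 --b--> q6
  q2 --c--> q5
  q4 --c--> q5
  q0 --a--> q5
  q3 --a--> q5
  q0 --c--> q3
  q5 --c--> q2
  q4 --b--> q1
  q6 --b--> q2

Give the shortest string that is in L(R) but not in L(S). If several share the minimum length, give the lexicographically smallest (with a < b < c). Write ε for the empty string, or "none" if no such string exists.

The string ab is accepted by R but not by S.
No shorter string lies in the difference, and ab is the lexicographically first length-2 string in L(R) \ L(S).

ab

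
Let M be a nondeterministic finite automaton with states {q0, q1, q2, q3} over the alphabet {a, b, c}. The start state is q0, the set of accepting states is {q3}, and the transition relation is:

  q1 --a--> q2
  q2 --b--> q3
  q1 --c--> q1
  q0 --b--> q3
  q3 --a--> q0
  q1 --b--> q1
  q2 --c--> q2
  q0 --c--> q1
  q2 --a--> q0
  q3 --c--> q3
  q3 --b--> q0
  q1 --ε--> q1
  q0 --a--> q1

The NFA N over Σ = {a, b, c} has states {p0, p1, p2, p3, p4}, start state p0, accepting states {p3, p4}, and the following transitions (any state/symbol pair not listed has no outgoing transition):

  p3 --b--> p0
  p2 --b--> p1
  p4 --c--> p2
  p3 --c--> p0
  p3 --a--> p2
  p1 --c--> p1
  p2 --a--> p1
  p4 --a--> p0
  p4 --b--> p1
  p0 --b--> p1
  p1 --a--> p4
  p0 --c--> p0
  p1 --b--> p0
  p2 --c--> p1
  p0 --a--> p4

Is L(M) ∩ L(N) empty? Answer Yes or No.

Exploring the product automaton M × N from the start pair (q0, p0), following both machines on each input symbol, reaches 13 state pairs: (q0, p0), (q1, p4), (q3, p1), (q1, p0), (q2, p0), (q1, p1), (q1, p2), (q0, p4), (q2, p4), (q2, p1), (q2, p2), (q3, p0), (q0, p1).
M accepts in {q3} and N accepts in {p3, p4}; no reachable pair has both components accepting, so no string drives both machines to acceptance simultaneously and L(M) ∩ L(N) = ∅.
So no string is accepted by both, and the intersection is empty.

Yes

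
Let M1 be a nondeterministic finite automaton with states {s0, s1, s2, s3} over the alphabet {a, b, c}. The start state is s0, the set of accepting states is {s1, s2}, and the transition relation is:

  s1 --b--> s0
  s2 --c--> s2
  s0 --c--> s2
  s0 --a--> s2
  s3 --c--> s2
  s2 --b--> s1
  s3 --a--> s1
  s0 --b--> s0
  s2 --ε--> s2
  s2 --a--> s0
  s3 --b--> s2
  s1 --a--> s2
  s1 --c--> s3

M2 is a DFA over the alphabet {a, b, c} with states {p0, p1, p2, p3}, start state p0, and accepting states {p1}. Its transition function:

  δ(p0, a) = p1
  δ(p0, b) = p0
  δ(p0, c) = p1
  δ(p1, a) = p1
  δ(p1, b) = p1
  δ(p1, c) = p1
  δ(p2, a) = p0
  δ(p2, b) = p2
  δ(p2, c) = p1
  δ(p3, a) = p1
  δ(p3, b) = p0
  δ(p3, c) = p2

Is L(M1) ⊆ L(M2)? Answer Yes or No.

Exploring the product automaton M1 × M2 from the start pair (s0, p0), following both machines on each input symbol, reaches 5 state pairs: (s0, p0), (s2, p1), (s0, p1), (s1, p1), (s3, p1).
M1 accepts in {s1, s2} and M2 accepts in {p1}. The reachable pairs whose M1-component is accepting are (s2, p1), (s1, p1); in each of them the M2-component is accepting too, so the product for L(M1) \ L(M2) (M1-component accepting, M2-component rejecting) has no reachable accepting pair and the difference is empty.
Hence every string in L(M1) is also in L(M2).

Yes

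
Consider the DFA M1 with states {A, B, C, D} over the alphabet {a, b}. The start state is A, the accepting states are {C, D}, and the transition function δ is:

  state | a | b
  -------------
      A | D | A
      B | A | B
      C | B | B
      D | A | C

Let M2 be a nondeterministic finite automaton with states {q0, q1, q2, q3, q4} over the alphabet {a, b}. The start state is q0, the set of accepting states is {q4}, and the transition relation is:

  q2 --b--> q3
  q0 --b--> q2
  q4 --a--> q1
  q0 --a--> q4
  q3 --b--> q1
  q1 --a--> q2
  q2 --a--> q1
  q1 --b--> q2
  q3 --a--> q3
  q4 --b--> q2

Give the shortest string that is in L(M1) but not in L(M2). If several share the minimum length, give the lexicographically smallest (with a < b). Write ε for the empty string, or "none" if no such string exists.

The string ab is accepted by M1 but not by M2.
No shorter string lies in the difference, and ab is the lexicographically first length-2 string in L(M1) \ L(M2).

ab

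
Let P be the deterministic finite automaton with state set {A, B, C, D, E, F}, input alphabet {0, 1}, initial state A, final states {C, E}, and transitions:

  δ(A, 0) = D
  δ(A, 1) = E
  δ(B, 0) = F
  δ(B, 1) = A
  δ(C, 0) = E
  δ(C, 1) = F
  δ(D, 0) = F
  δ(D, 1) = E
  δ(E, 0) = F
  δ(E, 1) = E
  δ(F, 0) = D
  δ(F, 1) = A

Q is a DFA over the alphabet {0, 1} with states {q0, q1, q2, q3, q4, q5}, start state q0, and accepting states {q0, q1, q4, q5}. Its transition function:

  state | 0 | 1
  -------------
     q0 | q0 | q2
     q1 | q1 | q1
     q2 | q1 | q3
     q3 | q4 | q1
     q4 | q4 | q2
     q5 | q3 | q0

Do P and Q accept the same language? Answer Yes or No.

No

The string 1 is accepted by P but rejected by Q.
So L(P) ≠ L(Q).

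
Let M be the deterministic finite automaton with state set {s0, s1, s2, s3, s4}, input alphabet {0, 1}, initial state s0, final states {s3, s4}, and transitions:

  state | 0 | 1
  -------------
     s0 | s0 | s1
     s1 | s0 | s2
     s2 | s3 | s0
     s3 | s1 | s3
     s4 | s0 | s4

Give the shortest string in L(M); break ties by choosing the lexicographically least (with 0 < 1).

110

A breadth-first search from s0 reaches an accepting state first via the path s0 → s1 → s2 → s3 on input 110.
No string of length < 3 is accepted (BFS exhausts all shorter strings without reaching an accepting state), and 110 is the lexicographically least accepting string of length 3.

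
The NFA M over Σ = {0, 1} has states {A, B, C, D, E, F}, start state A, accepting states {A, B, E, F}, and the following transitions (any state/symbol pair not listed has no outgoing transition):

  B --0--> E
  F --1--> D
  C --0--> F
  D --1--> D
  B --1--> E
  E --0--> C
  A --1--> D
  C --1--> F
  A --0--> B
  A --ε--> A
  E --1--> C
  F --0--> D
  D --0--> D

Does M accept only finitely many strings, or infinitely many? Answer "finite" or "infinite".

finite

The useful states (reachable from A and able to reach an accepting state) are {A, B, C, E, F}.
Restricted to these states the transition graph has no cycle, so every accepting path has bounded length and L is finite.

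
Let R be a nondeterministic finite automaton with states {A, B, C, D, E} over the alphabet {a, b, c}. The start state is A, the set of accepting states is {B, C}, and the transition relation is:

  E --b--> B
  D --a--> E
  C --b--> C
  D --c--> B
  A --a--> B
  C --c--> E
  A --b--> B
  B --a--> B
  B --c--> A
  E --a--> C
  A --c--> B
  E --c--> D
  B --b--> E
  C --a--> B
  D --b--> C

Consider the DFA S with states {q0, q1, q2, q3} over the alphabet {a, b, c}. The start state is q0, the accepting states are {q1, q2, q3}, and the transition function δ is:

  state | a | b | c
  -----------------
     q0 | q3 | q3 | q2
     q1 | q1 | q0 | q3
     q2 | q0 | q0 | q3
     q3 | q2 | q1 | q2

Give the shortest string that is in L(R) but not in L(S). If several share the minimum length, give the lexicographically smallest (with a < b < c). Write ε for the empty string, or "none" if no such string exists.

ca

The string ca is accepted by R but not by S.
No shorter string lies in the difference, and ca is the lexicographically first length-2 string in L(R) \ L(S).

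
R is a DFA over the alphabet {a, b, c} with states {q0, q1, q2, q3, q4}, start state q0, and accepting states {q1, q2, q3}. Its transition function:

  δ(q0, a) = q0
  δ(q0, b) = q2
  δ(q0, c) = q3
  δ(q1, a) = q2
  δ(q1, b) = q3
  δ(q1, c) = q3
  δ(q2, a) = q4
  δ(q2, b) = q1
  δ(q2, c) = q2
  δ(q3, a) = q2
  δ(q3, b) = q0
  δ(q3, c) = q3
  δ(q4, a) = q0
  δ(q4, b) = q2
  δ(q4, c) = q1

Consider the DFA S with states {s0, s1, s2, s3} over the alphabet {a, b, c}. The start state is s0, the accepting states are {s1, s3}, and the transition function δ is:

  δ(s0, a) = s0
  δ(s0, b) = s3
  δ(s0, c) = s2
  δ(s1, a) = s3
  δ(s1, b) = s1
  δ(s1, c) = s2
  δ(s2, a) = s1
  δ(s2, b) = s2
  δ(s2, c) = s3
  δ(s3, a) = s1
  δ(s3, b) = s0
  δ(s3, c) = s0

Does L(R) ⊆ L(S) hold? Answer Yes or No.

No

The string c is in L(R) but not in L(S).
So L(R) ⊄ L(S).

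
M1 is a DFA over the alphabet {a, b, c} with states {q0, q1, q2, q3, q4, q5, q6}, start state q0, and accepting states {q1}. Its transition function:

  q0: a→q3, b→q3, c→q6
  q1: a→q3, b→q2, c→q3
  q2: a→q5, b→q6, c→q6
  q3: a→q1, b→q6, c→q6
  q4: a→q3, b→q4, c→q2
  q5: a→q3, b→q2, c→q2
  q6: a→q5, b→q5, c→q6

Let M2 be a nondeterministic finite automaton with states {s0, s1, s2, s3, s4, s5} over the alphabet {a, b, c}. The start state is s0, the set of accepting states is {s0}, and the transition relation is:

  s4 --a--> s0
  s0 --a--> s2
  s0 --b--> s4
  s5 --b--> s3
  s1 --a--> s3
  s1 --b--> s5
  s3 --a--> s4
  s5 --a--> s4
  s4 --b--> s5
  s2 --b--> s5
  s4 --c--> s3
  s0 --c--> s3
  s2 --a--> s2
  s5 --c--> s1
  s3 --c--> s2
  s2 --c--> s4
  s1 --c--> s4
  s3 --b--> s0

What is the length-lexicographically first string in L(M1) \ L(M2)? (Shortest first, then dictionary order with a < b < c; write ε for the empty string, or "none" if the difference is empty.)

aa

The string aa is accepted by M1 but not by M2.
No shorter string lies in the difference, and aa is the lexicographically first length-2 string in L(M1) \ L(M2).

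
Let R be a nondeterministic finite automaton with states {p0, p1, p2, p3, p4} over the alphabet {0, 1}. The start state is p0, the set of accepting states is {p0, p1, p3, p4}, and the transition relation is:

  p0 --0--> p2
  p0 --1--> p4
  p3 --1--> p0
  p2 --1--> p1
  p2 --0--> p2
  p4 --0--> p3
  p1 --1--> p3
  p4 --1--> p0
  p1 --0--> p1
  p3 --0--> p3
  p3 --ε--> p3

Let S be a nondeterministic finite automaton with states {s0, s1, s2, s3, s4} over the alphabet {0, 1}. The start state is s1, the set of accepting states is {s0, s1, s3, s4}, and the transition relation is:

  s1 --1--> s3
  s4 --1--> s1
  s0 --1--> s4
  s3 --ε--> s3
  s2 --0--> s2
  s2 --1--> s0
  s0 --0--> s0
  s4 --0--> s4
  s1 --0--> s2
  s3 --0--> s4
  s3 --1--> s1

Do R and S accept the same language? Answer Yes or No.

Exploring the product automaton R × S from the start pair (p0, s1), following both machines on each input symbol, reaches 5 state pairs: (p0, s1), (p2, s2), (p4, s3), (p1, s0), (p3, s4).
R accepts in {p0, p1, p3, p4} and S accepts in {s0, s1, s3, s4}. In every reachable pair the two components are either both accepting — (p0, s1), (p4, s3), (p1, s0), (p3, s4) — or both non-accepting, so no string is accepted by exactly one of the machines: L(R) \ L(S) and L(S) \ L(R) are both empty.
Hence every string is accepted by R iff it is accepted by S, and the two languages coincide.

Yes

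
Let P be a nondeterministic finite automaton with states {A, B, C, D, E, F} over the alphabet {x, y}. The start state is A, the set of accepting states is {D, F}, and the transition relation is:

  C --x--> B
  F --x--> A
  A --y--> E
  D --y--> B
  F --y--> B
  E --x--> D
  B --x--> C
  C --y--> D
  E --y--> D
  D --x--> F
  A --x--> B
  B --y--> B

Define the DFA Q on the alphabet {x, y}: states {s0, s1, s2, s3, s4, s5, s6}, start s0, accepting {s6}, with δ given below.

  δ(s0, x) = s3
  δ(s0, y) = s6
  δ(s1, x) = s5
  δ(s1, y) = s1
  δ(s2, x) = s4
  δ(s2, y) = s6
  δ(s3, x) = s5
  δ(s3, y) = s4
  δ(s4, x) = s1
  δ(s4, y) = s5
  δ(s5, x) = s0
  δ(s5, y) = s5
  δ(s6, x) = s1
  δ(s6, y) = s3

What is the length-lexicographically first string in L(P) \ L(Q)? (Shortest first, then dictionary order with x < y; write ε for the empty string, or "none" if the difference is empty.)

The string yx is accepted by P but not by Q.
No shorter string lies in the difference, and yx is the lexicographically first length-2 string in L(P) \ L(Q).

yx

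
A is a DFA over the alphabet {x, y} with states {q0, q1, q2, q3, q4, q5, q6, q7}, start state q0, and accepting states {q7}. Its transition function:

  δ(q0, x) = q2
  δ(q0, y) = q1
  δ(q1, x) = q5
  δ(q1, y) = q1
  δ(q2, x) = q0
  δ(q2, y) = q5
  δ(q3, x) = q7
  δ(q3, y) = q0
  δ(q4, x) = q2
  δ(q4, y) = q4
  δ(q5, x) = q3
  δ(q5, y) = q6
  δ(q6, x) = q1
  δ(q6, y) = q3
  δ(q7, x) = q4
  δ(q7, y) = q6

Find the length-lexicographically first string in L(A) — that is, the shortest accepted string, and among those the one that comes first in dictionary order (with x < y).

A breadth-first search from q0 reaches an accepting state first via the path q0 → q2 → q5 → q3 → q7 on input xyxx.
No string of length < 4 is accepted (BFS exhausts all shorter strings without reaching an accepting state), and xyxx is the lexicographically least accepting string of length 4.

xyxx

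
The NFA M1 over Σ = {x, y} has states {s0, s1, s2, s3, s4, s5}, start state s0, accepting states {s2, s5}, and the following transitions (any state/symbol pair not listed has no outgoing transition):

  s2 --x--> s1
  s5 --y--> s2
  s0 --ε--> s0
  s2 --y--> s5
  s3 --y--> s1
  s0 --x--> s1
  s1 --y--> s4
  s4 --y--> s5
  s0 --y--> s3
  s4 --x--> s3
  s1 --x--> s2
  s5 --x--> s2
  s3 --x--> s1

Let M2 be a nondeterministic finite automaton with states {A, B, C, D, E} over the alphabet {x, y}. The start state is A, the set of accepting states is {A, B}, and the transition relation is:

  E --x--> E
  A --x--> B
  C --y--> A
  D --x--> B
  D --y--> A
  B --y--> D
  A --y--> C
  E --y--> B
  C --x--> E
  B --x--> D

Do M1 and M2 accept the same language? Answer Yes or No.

The string xx is accepted by M1 but rejected by M2.
So L(M1) ≠ L(M2).

No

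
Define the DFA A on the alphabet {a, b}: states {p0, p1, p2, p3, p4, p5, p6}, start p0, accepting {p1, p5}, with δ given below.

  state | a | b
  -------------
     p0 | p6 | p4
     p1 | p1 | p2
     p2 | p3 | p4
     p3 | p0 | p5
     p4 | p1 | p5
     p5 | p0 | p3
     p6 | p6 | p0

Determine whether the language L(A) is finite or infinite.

infinite

State p1 is reachable from the start and can reach an accepting state, and it lies on the cycle p1 → p1.
Traversing that cycle any number of times yields accepted strings of unbounded length, so the language is infinite.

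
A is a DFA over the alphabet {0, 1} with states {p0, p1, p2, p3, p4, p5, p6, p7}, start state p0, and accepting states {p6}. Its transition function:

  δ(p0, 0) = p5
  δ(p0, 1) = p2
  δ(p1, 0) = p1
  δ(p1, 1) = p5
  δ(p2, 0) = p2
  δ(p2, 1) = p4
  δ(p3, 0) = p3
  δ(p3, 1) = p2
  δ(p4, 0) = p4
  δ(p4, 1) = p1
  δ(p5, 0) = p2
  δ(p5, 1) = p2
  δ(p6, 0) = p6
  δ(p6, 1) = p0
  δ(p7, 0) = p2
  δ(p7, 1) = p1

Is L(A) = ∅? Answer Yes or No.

The states reachable from the start state are {p0, p1, p2, p4, p5}.
None of the accepting states {p6} is reachable, so no string is accepted and L(A) = ∅.

Yes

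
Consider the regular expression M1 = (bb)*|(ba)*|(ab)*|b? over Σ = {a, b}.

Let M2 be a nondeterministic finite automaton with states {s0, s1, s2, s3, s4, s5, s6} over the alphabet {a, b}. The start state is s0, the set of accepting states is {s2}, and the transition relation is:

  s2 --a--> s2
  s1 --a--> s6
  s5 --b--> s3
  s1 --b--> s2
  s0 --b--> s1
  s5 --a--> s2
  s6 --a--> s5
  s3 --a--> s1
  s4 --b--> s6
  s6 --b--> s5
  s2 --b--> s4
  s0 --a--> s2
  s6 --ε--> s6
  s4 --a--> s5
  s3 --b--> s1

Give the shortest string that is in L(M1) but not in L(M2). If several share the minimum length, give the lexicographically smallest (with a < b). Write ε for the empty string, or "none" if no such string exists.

The empty string ε is accepted by M1 but not by M2.
Since ε is the unique shortest string, it is the required witness.

ε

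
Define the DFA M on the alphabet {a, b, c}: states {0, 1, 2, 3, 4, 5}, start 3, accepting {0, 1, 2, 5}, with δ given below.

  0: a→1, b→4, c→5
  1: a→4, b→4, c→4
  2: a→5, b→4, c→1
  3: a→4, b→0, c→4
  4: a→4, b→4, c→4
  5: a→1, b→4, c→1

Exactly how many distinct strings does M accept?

The useful subgraph on states {0, 1, 3, 5} is acyclic, so L(M) is finite; the longest accepting path visits 4 useful states, giving maximum string length 3.
Counting accepting paths from 3 by length: 1 of length 1, 2 of length 2, 2 of length 3. Total 5.

5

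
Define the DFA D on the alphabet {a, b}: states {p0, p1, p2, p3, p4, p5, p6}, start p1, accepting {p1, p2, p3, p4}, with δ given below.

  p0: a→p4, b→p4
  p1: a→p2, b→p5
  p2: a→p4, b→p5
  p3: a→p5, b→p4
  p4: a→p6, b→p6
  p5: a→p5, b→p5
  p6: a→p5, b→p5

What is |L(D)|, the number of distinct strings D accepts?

The useful subgraph on states {p1, p2, p4} is acyclic, so L(D) is finite; the longest accepting path visits 3 useful states, giving maximum string length 2.
Counting accepting paths from p1 by length: 1 of length 0, 1 of length 1, 1 of length 2. Total 3.

3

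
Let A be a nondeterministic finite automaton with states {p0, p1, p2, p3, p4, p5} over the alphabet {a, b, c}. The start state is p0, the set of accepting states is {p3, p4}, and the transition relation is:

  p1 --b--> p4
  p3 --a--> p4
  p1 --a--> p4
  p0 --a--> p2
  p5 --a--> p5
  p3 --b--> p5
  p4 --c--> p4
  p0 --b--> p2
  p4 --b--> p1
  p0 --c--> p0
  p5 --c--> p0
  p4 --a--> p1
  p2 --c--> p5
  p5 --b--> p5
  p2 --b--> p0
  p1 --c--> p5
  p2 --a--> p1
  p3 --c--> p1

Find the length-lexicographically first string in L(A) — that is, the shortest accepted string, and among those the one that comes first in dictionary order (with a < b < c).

aaa

A breadth-first search from p0 reaches an accepting state first via the path p0 → p2 → p1 → p4 on input aaa.
No string of length < 3 is accepted (BFS exhausts all shorter strings without reaching an accepting state), and aaa is the lexicographically least accepting string of length 3.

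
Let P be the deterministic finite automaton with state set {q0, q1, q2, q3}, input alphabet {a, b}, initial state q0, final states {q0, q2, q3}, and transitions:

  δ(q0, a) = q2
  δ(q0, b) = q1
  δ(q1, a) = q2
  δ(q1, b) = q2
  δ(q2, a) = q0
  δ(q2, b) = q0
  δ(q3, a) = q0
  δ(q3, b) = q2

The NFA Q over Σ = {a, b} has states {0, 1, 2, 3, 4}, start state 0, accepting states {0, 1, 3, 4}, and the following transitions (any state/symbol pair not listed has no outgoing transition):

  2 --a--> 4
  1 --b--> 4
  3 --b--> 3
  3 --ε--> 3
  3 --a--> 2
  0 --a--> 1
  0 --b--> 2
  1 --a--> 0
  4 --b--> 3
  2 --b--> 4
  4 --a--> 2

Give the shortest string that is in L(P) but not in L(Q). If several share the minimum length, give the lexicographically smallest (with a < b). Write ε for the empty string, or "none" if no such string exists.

The string aba is accepted by P but not by Q.
No shorter string lies in the difference, and aba is the lexicographically first length-3 string in L(P) \ L(Q).

aba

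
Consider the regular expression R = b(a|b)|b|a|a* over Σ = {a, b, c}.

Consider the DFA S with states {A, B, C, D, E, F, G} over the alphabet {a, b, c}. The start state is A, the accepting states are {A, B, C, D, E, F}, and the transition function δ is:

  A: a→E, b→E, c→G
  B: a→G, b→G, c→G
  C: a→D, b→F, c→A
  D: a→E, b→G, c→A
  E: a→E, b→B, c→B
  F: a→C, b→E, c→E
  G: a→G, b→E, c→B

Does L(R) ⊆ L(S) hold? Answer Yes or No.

Yes

Converting the expression R to a DFA (subset construction, then merging equivalent states) gives the minimal DFA with states {r0, r1, r2, r3, r4}, start state r0, accepting states {r0, r1, r2, r4} and transitions r0: a→r1, b→r2, c→r3; r1: a→r1, b→r3, c→r3; r2: a→r4, b→r4, c→r3; r3: a→r3, b→r3, c→r3; r4: a→r3, b→r3, c→r3.
Exploring the product automaton R × S from the start pair (r0, A), following both machines on each input symbol, reaches 8 state pairs: (r0, A), (r1, E), (r2, E), (r3, G), (r3, B), (r4, E), (r4, B), (r3, E).
R accepts in {r0, r1, r2, r4} and S accepts in {A, B, C, D, E, F}. The reachable pairs whose R-component is accepting are (r0, A), (r1, E), (r2, E), (r4, E), (r4, B); in each of them the S-component is accepting too, so the product for L(R) \ L(S) (R-component accepting, S-component rejecting) has no reachable accepting pair and the difference is empty.
Hence every string in L(R) is also in L(S).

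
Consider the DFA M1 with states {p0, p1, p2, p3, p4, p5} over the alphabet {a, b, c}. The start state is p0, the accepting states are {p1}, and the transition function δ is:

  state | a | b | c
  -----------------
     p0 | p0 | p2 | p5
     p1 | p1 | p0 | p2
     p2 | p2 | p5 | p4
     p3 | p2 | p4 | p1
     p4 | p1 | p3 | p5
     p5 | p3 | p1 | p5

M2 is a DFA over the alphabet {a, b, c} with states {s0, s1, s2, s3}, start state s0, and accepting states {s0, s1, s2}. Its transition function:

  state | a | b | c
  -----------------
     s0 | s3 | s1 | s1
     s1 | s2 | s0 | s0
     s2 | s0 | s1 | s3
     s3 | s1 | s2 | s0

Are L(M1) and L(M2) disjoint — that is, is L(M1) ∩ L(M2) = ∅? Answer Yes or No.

No

The string cb is accepted by both M1 and M2.
Hence L(M1) ∩ L(M2) ≠ ∅.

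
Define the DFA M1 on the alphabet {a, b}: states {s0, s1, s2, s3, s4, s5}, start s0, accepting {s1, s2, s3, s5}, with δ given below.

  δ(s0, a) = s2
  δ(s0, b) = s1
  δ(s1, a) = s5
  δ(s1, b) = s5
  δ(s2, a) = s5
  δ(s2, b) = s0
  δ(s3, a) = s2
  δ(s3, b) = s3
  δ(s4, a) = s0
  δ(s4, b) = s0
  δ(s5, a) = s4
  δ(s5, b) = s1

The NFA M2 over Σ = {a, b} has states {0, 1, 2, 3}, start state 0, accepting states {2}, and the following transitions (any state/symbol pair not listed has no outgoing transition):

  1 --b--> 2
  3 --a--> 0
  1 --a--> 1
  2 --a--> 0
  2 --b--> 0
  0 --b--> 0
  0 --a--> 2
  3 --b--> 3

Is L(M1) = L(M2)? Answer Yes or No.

The string b is accepted by M1 but rejected by M2.
So L(M1) ≠ L(M2).

No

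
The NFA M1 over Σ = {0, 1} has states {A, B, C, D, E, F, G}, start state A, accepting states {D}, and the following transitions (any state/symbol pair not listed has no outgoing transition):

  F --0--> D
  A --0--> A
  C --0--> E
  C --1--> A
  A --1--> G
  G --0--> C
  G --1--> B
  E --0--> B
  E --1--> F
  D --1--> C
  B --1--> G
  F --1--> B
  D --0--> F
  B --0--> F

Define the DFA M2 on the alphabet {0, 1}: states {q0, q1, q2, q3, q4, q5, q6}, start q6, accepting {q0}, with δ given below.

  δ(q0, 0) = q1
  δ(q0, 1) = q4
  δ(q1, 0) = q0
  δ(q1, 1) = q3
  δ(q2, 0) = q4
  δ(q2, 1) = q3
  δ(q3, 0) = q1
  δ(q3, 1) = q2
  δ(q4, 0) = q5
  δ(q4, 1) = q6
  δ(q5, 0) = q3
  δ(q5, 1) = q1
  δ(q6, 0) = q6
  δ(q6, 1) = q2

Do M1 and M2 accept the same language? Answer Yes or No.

Exploring the product automaton M1 × M2 from the start pair (A, q6), following both machines on each input symbol, reaches 7 state pairs: (A, q6), (G, q2), (C, q4), (B, q3), (E, q5), (F, q1), (D, q0).
M1 accepts in {D} and M2 accepts in {q0}. In every reachable pair the two components are either both accepting — (D, q0) — or both non-accepting, so no string is accepted by exactly one of the machines: L(M1) \ L(M2) and L(M2) \ L(M1) are both empty.
Hence every string is accepted by M1 iff it is accepted by M2, and the two languages coincide.

Yes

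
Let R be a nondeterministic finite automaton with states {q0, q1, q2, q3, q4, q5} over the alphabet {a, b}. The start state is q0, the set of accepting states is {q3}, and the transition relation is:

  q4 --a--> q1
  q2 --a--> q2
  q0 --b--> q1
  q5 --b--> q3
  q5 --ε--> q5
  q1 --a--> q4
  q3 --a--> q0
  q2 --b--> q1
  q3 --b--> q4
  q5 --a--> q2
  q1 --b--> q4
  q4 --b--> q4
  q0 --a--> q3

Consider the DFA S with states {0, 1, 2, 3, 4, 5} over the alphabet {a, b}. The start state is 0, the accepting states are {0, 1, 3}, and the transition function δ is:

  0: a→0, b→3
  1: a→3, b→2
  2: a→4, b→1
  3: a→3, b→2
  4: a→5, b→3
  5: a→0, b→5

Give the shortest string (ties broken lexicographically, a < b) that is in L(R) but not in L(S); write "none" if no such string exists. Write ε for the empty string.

none

Exploring the product automaton R × S from the start pair (q0, 0), following both machines on each input symbol, reaches 10 state pairs: (q0, 0), (q3, 0), (q1, 3), (q4, 3), (q4, 2), (q1, 4), (q4, 1), (q4, 5), (q1, 0), (q4, 0).
R accepts in {q3} and S accepts in {0, 1, 3}. The reachable pairs whose R-component is accepting are (q3, 0); in each of them the S-component is accepting too, so the product for L(R) \ L(S) (R-component accepting, S-component rejecting) has no reachable accepting pair and the difference is empty.
So every string accepted by R is also accepted by S: L(R) \ L(S) = ∅ and there is no such string.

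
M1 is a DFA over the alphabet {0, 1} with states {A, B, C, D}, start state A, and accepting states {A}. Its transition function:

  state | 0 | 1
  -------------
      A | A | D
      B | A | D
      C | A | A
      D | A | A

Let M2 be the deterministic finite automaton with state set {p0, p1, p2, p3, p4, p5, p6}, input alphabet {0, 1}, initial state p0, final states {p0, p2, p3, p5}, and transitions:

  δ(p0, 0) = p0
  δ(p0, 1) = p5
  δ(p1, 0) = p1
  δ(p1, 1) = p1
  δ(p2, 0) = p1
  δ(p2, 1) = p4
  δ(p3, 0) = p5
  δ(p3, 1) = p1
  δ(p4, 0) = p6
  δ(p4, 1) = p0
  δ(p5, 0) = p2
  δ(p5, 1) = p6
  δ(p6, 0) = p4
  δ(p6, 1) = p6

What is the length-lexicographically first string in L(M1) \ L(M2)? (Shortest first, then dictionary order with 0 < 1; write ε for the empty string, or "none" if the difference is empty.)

11

The string 11 is accepted by M1 but not by M2.
No shorter string lies in the difference, and 11 is the lexicographically first length-2 string in L(M1) \ L(M2).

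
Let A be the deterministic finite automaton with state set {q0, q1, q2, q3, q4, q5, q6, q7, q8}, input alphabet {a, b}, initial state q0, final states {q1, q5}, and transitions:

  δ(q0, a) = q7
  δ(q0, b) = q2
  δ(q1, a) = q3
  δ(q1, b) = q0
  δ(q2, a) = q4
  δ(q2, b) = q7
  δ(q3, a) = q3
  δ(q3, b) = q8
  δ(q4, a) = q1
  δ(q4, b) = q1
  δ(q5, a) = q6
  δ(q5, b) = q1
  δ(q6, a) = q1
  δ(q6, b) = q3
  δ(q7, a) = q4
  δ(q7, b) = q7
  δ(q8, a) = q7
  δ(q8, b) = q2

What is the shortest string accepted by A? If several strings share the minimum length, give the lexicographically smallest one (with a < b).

aaa

A breadth-first search from q0 reaches an accepting state first via the path q0 → q7 → q4 → q1 on input aaa.
No string of length < 3 is accepted (BFS exhausts all shorter strings without reaching an accepting state), and aaa is the lexicographically least accepting string of length 3.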